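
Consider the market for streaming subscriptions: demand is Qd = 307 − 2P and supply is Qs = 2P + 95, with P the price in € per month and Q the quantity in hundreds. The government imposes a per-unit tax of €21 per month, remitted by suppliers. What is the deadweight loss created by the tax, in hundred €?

Deadweight loss = €220.5 hundred.

Before the tax: set 307 − 2P = 2P + 95 → P* = €53, Q* = 201.
With the tax collected from suppliers, supply shifts: Qs = 2(P − 21) + 95.
New equilibrium: consumers pay €63.5, suppliers receive €42.5, Q = 180. (Wedge: Pb − Ps = 21.)
Quantity falls by |ΔQ| = |201 − 180| = 21.
DWL = ½ · t · |ΔQ| = ½ · 21 · 21 = €220.5.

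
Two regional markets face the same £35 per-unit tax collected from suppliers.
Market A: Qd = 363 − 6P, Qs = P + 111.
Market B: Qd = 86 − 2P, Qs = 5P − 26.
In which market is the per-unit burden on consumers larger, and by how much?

Market A: pre-tax P* = £36, Q* = 147; post-tax Q = 117; per-unit burden on consumers = £5.
Market B: pre-tax P* = £16, Q* = 54; post-tax Q = 4; per-unit burden on consumers = £25.
Difference: £5 vs £25 → market B is larger by £20.

Market B, by £20.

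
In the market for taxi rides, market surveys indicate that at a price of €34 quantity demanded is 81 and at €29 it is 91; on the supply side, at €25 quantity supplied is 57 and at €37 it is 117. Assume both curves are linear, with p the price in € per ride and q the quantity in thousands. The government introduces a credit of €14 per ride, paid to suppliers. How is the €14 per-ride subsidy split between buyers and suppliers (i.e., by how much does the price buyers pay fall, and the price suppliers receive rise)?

Demand slope: (91 − 81)/(29 − 34) = -2, so qd = 149 − 2p.
Supply slope: (117 − 57)/(37 − 25) = 5, so qs = 5p − 68.
Without the subsidy, 149 − 2p = 5p − 68 gives 7p = 217, so p* = €31 and q* = 87.
With a per-unit subsidy paid to suppliers, each receives p + 14 per unit sold, so supply becomes qs = 5(p + 14) − 68.
Solving gives q = 107 with buyers paying €21 and suppliers receiving €35 (the €14 wedge).
Gain to buyers: €10; to suppliers: €4. (They sum to €14.)

Buyers gain €10 per ride; suppliers gain €4 per ride.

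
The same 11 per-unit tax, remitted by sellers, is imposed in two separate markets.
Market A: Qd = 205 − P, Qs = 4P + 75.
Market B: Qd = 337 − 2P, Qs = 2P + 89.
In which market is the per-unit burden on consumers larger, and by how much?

Market A: pre-tax P* = 26, Q* = 179; post-tax Q = 170.2; per-unit burden on consumers = 8.8.
Market B: pre-tax P* = 62, Q* = 213; post-tax Q = 202; per-unit burden on consumers = 5.5.
Difference: 8.8 vs 5.5 → market A is larger by 3.3.

Market A, by 3.3.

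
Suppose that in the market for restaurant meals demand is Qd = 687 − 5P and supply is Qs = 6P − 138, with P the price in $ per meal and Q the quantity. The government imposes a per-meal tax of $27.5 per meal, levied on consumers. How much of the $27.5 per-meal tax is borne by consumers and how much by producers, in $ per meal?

Consumers bear $15 per meal; producers bear $12.5 per meal.

Without the tax, 687 − 5P = 6P − 138 gives 11P = 825, so P* = $75 and Q* = 312.
With the tax collected from consumers, demand (in seller-price terms) shifts: Qd = 687 − 5(P + 27.5).
Solving gives Q = 237 with consumers paying $90 and producers receiving $62.5 (the $27.5 wedge).
Burden on consumers: $15; on producers: $12.5. (They sum to $27.5.)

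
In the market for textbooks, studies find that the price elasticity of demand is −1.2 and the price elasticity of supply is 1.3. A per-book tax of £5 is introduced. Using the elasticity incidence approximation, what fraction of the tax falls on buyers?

Incidence ratio: buyers' share ≈ εs / (εs + |εd|) = 1.3 / (1.3 + 1.2) = 0.52.
Supply is the more elastic side, so buyers bear the larger share.

Buyers' share ≈ 0.52.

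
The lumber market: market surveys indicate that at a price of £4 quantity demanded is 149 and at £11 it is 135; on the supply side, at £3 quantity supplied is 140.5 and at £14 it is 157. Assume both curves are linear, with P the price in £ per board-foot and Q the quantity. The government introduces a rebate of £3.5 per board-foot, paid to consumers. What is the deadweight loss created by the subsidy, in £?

Deadweight loss = £5.25.

Demand slope: (135 − 149)/(11 − 4) = -2, so Qd = 157 − 2P.
Supply slope: (157 − 140.5)/(14 − 3) = 1.5, so Qs = 1.5P + 136.
Before the subsidy: set 157 − 2P = 1.5P + 136 → P* = £6, Q* = 145.
With a per-unit subsidy paid to consumers, each effectively pays P − 3.5, so demand becomes Qd = 157 − 2(P − 3.5).
Solving gives Q = 148 with consumers paying £4.5 and sellers receiving £8 (the £3.5 wedge).
Quantity rises by |ΔQ| = |145 − 148| = 3.
DWL = ½ · t · |ΔQ| = ½ · 3.5 · 3 = £5.25.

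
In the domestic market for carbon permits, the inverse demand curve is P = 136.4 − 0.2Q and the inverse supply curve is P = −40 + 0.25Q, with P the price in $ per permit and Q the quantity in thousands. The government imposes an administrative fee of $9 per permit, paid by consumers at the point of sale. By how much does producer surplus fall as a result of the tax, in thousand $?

Producer surplus falls by $1910 thousand.

Rewrite in direct form: Qd = 682 − 5P and Qs = 4P + 160.
Before the tax: set 682 − 5P = 4P + 160 → P* = $58, Q* = 392.
With the tax collected from consumers, demand (in seller-price terms) shifts: Qd = 682 − 5(P + 9).
Solving gives Q = 372 with consumers paying $62 and suppliers receiving $53 (the $9 wedge).
ΔPS is the trapezoid between Q = 372 and Q = 392 of height $5: ½ · (392 + 372) · 5 = $1910.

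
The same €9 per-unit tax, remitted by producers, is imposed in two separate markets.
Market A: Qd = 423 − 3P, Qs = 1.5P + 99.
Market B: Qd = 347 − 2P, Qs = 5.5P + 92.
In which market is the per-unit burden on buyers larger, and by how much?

Market B, by €3.6.

Market A: pre-tax P* = €72, Q* = 207; post-tax Q = 198; per-unit burden on buyers = €3.
Market B: pre-tax P* = €34, Q* = 279; post-tax Q = 265.8; per-unit burden on buyers = €6.6.
Difference: €3 vs €6.6 → market B is larger by €3.6.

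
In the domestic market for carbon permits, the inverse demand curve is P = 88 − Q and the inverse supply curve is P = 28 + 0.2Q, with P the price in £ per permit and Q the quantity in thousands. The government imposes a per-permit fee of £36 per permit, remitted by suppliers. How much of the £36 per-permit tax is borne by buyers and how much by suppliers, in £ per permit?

Buyers bear £30 per permit; suppliers bear £6 per permit.

Rewrite in direct form: Qd = 88 − P and Qs = 5P − 140.
Without the tax, 88 − P = 5P − 140 gives 6P = 228, so P* = £38 and Q* = 50.
With the tax collected from suppliers, supply shifts: Qs = 5(P − 36) − 140.
Solving gives Q = 20 with buyers paying £68 and suppliers receiving £32 (the £36 wedge).
Burden on buyers: £30; on suppliers: £6. (They sum to £36.)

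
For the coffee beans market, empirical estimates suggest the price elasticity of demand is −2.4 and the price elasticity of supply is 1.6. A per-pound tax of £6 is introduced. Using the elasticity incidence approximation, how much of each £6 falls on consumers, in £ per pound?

Incidence ratio: consumers' share ≈ εs / (εs + |εd|) = 1.6 / (1.6 + 2.4) = 0.4.
So consumers bear ≈ 0.4 × £6 = £2.4; suppliers bear £3.6.

Consumers bear ≈ £2.4 per pound.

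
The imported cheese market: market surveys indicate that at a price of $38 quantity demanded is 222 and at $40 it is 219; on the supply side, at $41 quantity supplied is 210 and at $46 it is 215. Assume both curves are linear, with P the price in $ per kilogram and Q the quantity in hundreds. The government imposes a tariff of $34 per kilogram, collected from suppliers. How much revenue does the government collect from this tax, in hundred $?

Demand slope: (219 − 222)/(40 − 38) = -1.5, so Qd = 279 − 1.5P.
Supply slope: (215 − 210)/(46 − 41) = 1, so Qs = P + 169.
Before the tax: set 279 − 1.5P = P + 169 → P* = $44, Q* = 213.
With the tax collected from suppliers, supply shifts: Qs = (P − 34) + 169.
New equilibrium: consumers pay $57.6, suppliers receive $23.6, Q = 192.6. (Wedge: Pb − Ps = 34.)
Revenue = t · Q = 34 · 192.6 = $6548.4.

Tax revenue = $6548.4 hundred.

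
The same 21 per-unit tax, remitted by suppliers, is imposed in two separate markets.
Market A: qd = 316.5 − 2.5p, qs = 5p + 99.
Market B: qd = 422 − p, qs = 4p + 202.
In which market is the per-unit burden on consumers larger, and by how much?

Market A: pre-tax p* = 29, q* = 244; post-tax q = 209; per-unit burden on consumers = 14.
Market B: pre-tax p* = 44, q* = 378; post-tax q = 361.2; per-unit burden on consumers = 16.8.
Difference: 14 vs 16.8 → market B is larger by 2.8.

Market B, by 2.8.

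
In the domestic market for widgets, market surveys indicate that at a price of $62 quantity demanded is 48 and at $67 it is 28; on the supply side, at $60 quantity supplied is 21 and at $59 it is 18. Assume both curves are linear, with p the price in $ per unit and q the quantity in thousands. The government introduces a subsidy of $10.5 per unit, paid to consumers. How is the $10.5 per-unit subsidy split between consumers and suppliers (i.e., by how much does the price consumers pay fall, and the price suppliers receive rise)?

Consumers gain $4.5 per unit; suppliers gain $6 per unit.

Demand slope: (28 − 48)/(67 − 62) = -4, so qd = 296 − 4p.
Supply slope: (18 − 21)/(59 − 60) = 3, so qs = 3p − 159.
Without the subsidy, 296 − 4p = 3p − 159 gives 7p = 455, so p* = $65 and q* = 36.
With a per-unit subsidy paid to consumers, each effectively pays p − 10.5, so demand becomes qd = 296 − 4(p − 10.5).
New equilibrium: consumers pay $60.5, suppliers receive $71, q = 54. (Wedge: pb − ps = −10.5.)
Gain to consumers: $4.5; to suppliers: $6. (They sum to $10.5.)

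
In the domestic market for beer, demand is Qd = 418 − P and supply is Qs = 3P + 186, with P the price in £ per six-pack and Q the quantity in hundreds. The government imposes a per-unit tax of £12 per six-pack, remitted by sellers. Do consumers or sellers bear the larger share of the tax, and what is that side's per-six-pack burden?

Before the tax: set 418 − P = 3P + 186 → P* = £58, Q* = 360.
With the tax collected from sellers, supply shifts: Qs = 3(P − 12) + 186.
New equilibrium: consumers pay £67, sellers receive £55, Q = 351. (Wedge: Pb − Ps = 12.)
Per-six-pack burden: consumers £9, sellers £3.
Consumers take the larger share because demand is less price-elastic here (demand slope 1 vs supply slope 3).

Consumers bear the larger share: £9 per six-pack.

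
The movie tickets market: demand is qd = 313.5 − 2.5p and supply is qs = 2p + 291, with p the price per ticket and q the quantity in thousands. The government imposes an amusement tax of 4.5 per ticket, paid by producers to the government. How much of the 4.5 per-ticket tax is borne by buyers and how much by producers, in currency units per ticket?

Buyers bear 2 per ticket; producers bear 2.5 per ticket.

Before the tax: set 313.5 − 2.5p = 2p + 291 → p* = 5, q* = 301.
With the tax collected from producers, supply shifts: qs = 2(p − 4.5) + 291.
New equilibrium: buyers pay 7, producers receive 2.5, q = 296. (Wedge: pb − ps = 4.5.)
Burden on buyers: 2; on producers: 2.5. (They sum to 4.5.)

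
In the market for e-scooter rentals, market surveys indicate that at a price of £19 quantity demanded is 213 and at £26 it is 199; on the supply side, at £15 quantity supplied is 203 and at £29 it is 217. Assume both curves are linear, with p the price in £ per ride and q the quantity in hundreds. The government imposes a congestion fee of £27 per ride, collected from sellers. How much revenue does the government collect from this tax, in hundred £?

Tax revenue = £5157 hundred.

Demand slope: (199 − 213)/(26 − 19) = -2, so qd = 251 − 2p.
Supply slope: (217 − 203)/(29 − 15) = 1, so qs = p + 188.
Without the tax, 251 − 2p = p + 188 gives 3p = 63, so p* = £21 and q* = 209.
With the tax collected from sellers, supply shifts: qs = (p − 27) + 188.
Solving gives q = 191 with consumers paying £30 and sellers receiving £3 (the £27 wedge).
Revenue = t · Q = 27 · 191 = £5157.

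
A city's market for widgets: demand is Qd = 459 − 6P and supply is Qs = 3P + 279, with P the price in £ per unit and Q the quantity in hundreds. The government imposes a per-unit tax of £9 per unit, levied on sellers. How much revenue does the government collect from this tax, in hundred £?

Tax revenue = £2889 hundred.

Without the tax, 459 − 6P = 3P + 279 gives 9P = 180, so P* = £20 and Q* = 339.
With the tax collected from sellers, supply shifts: Qs = 3(P − 9) + 279.
New equilibrium: consumers pay £23, sellers receive £14, Q = 321. (Wedge: Pb − Ps = 9.)
Revenue = t · Q = 9 · 321 = £2889.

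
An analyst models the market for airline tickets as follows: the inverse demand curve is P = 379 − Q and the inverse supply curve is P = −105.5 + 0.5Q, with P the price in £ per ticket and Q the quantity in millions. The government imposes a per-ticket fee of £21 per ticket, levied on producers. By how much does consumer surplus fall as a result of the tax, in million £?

Consumer surplus falls by £4424 million.

Rewrite in direct form: Qd = 379 − P and Qs = 2P + 211.
Before the tax: set 379 − P = 2P + 211 → P* = £56, Q* = 323.
With the tax collected from producers, supply shifts: Qs = 2(P − 21) + 211.
New equilibrium: buyers pay £70, producers receive £49, Q = 309. (Wedge: Pb − Ps = 21.)
ΔCS is the trapezoid between Q = 309 and Q = 323 of height £14: ½ · (323 + 309) · 14 = £4424.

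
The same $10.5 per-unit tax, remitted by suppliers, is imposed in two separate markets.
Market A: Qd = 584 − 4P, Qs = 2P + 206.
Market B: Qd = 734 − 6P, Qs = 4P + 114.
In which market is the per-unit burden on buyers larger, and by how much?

Market B, by $0.7.

Market A: pre-tax P* = $63, Q* = 332; post-tax Q = 318; per-unit burden on buyers = $3.5.
Market B: pre-tax P* = $62, Q* = 362; post-tax Q = 336.8; per-unit burden on buyers = $4.2.
Difference: $3.5 vs $4.2 → market B is larger by $0.7.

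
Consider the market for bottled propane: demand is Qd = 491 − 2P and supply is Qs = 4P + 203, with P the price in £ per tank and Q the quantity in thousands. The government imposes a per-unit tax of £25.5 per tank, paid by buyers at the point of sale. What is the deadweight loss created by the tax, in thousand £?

Deadweight loss = £433.5 thousand.

Before the tax: set 491 − 2P = 4P + 203 → P* = £48, Q* = 395.
With the tax collected from buyers, demand (in seller-price terms) shifts: Qd = 491 − 2(P + 25.5).
New equilibrium: buyers pay £65, sellers receive £39.5, Q = 361. (Wedge: Pb − Ps = 25.5.)
Quantity falls by |ΔQ| = |395 − 361| = 34.
DWL = ½ · t · |ΔQ| = ½ · 25.5 · 34 = £433.5.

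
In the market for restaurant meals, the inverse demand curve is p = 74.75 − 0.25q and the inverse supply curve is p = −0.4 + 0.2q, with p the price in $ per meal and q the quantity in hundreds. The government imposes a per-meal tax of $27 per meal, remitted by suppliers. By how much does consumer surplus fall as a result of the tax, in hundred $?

Consumer surplus falls by $2055 hundred.

Rewrite in direct form: qd = 299 − 4p and qs = 5p + 2.
Before the tax: set 299 − 4p = 5p + 2 → p* = $33, q* = 167.
With the tax collected from suppliers, supply shifts: qs = 5(p − 27) + 2.
New equilibrium: buyers pay $48, suppliers receive $21, q = 107. (Wedge: pb − ps = 27.)
ΔCS is the trapezoid between Q = 107 and Q = 167 of height $15: ½ · (167 + 107) · 15 = $2055.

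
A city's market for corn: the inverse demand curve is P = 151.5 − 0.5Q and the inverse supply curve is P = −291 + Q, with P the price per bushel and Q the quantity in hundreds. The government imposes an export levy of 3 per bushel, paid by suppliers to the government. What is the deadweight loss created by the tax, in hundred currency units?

Deadweight loss = 3 hundred.

Rewrite in direct form: Qd = 303 − 2P and Qs = P + 291.
Without the tax, 303 − 2P = P + 291 gives 3P = 12, so P* = 4 and Q* = 295.
With the tax collected from suppliers, supply shifts: Qs = (P − 3) + 291.
New equilibrium: buyers pay 5, suppliers receive 2, Q = 293. (Wedge: Pb − Ps = 3.)
Quantity falls by |ΔQ| = |295 − 293| = 2.
DWL = ½ · t · |ΔQ| = ½ · 3 · 2 = 3.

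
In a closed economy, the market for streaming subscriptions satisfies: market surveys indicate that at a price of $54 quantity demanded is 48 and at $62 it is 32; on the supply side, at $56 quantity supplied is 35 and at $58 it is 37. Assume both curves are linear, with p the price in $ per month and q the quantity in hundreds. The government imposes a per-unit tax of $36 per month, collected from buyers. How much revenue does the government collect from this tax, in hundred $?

Tax revenue = $504 hundred.

Demand slope: (32 − 48)/(62 − 54) = -2, so qd = 156 − 2p.
Supply slope: (37 − 35)/(58 − 56) = 1, so qs = p − 21.
Before the tax: set 156 − 2p = p − 21 → p* = $59, q* = 38.
With the tax collected from buyers, demand (in seller-price terms) shifts: qd = 156 − 2(p + 36).
New equilibrium: buyers pay $71, suppliers receive $35, q = 14. (Wedge: pb − ps = 36.)
Revenue = t · Q = 36 · 14 = $504.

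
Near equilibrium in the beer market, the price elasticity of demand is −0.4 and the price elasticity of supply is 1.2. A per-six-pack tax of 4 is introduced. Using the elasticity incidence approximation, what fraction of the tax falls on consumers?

Incidence ratio: consumers' share ≈ εs / (εs + |εd|) = 1.2 / (1.2 + 0.4) = 0.75.
Supply is the more elastic side, so consumers bear the larger share.

Consumers' share ≈ 0.75.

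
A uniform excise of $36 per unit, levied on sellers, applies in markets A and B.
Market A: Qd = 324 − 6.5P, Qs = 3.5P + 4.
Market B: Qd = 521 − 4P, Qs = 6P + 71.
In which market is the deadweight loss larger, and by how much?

Market A: pre-tax P* = $32, Q* = 116; post-tax Q = 34.1; deadweight loss = $1474.2.
Market B: pre-tax P* = $45, Q* = 341; post-tax Q = 254.6; deadweight loss = $1555.2.
Difference: $1474.2 vs $1555.2 → market B is larger by $81.

Market B, by $81.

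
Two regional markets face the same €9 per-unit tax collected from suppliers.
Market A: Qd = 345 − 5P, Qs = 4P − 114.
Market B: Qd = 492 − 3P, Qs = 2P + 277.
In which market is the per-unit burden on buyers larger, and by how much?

Market A, by €0.4.

Market A: pre-tax P* = €51, Q* = 90; post-tax Q = 70; per-unit burden on buyers = €4.
Market B: pre-tax P* = €43, Q* = 363; post-tax Q = 352.2; per-unit burden on buyers = €3.6.
Difference: €4 vs €3.6 → market A is larger by €0.4.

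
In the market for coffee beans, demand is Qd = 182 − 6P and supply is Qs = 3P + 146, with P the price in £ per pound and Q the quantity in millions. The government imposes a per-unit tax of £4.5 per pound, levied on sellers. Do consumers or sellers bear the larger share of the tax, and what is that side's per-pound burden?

Sellers bear the larger share: £3 per pound.

Without the tax, 182 − 6P = 3P + 146 gives 9P = 36, so P* = £4 and Q* = 158.
With the tax collected from sellers, supply shifts: Qs = 3(P − 4.5) + 146.
Solving gives Q = 149 with consumers paying £5.5 and sellers receiving £1 (the £4.5 wedge).
Per-pound burden: consumers £1.5, sellers £3.
Sellers take the larger share because supply is less price-elastic here (demand slope 6 vs supply slope 3).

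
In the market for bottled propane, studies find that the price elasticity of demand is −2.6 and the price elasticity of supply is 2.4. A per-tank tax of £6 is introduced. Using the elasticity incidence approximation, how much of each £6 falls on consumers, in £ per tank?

Incidence ratio: consumers' share ≈ εs / (εs + |εd|) = 2.4 / (2.4 + 2.6) = 0.48.
So consumers bear ≈ 0.48 × £6 = £2.88; producers bear £3.12.

Consumers bear ≈ £2.88 per tank.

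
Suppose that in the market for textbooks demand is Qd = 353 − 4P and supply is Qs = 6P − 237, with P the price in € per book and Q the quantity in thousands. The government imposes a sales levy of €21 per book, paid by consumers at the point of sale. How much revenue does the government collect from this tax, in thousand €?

Before the tax: set 353 − 4P = 6P − 237 → P* = €59, Q* = 117.
With the tax collected from consumers, demand (in seller-price terms) shifts: Qd = 353 − 4(P + 21).
Solving gives Q = 66.6 with consumers paying €71.6 and sellers receiving €50.6 (the €21 wedge).
Revenue = t · Q = 21 · 66.6 = €1398.6.

Tax revenue = €1398.6 thousand.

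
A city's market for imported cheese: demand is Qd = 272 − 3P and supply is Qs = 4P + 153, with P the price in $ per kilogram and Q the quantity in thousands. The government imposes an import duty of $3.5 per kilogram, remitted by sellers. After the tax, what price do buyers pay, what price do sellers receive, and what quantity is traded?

Buyers pay $19; sellers receive $15.5; quantity = 215.

Without the tax, 272 − 3P = 4P + 153 gives 7P = 119, so P* = $17 and Q* = 221.
With the tax collected from sellers, supply shifts: Qs = 4(P − 3.5) + 153.
New equilibrium: buyers pay $19, sellers receive $15.5, Q = 215. (Wedge: Pb − Ps = 3.5.)
The less price-elastic side of the market bears the larger share of a per-unit tax.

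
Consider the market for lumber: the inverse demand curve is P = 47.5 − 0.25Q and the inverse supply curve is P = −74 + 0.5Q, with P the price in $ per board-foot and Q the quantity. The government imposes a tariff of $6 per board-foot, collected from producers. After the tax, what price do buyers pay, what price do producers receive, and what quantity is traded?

Buyers pay $9; producers receive $3; quantity = 154.

Inverting to Q(P) form: Qd = 190 − 4P; Qs = 2P + 148.
Before the tax: set 190 − 4P = 2P + 148 → P* = $7, Q* = 162.
With the tax collected from producers, supply shifts: Qs = 2(P − 6) + 148.
New equilibrium: buyers pay $9, producers receive $3, Q = 154. (Wedge: Pb − Ps = 6.)
The less price-elastic side of the market bears the larger share of a per-unit tax.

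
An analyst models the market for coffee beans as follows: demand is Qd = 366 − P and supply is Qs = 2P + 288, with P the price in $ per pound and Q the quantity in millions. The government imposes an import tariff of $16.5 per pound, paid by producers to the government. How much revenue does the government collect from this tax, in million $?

Tax revenue = $5428.5 million.

Without the tax, 366 − P = 2P + 288 gives 3P = 78, so P* = $26 and Q* = 340.
With the tax collected from producers, supply shifts: Qs = 2(P − 16.5) + 288.
New equilibrium: consumers pay $37, producers receive $20.5, Q = 329. (Wedge: Pb − Ps = 16.5.)
Revenue = t · Q = 16.5 · 329 = $5428.5.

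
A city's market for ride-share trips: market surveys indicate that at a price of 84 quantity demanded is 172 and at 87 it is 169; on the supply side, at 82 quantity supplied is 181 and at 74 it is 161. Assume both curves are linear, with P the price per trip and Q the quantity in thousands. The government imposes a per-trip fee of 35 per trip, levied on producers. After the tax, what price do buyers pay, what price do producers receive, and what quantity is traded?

Buyers pay 105; producers receive 70; quantity = 151.

Demand slope: (169 − 172)/(87 − 84) = -1, so Qd = 256 − P.
Supply slope: (161 − 181)/(74 − 82) = 2.5, so Qs = 2.5P − 24.
Before the tax: set 256 − P = 2.5P − 24 → P* = 80, Q* = 176.
With the tax collected from producers, supply shifts: Qs = 2.5(P − 35) − 24.
Solving gives Q = 151 with buyers paying 105 and producers receiving 70 (the 35 wedge).
The less price-elastic side of the market bears the larger share of a per-unit tax.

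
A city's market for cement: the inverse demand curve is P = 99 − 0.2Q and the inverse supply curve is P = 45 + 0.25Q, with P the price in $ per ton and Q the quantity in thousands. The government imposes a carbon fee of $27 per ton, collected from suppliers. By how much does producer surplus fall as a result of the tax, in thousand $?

Rewrite in direct form: Qd = 495 − 5P and Qs = 4P − 180.
Before the tax: set 495 − 5P = 4P − 180 → P* = $75, Q* = 120.
With the tax collected from suppliers, supply shifts: Qs = 4(P − 27) − 180.
Solving gives Q = 60 with buyers paying $87 and suppliers receiving $60 (the $27 wedge).
ΔPS is the trapezoid between Q = 60 and Q = 120 of height $15: ½ · (120 + 60) · 15 = $1350.

Producer surplus falls by $1350 thousand.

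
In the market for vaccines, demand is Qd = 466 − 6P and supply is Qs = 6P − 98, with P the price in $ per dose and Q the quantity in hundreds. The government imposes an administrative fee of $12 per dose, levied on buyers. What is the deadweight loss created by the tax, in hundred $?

Deadweight loss = $216 hundred.

Without the tax, 466 − 6P = 6P − 98 gives 12P = 564, so P* = $47 and Q* = 184.
With the tax collected from buyers, demand (in seller-price terms) shifts: Qd = 466 − 6(P + 12).
New equilibrium: buyers pay $53, suppliers receive $41, Q = 148. (Wedge: Pb − Ps = 12.)
Quantity falls by |ΔQ| = |184 − 148| = 36.
DWL = ½ · t · |ΔQ| = ½ · 12 · 36 = $216.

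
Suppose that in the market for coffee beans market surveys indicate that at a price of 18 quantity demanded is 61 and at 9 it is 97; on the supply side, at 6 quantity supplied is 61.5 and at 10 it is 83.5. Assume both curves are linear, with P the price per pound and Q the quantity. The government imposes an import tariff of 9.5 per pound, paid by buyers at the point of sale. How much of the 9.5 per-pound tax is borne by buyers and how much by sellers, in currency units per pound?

Demand slope: (97 − 61)/(9 − 18) = -4, so Qd = 133 − 4P.
Supply slope: (83.5 − 61.5)/(10 − 6) = 5.5, so Qs = 5.5P + 28.5.
Without the tax, 133 − 4P = 5.5P + 28.5 gives 9.5P = 104.5, so P* = 11 and Q* = 89.
With the tax collected from buyers, demand (in seller-price terms) shifts: Qd = 133 − 4(P + 9.5).
New equilibrium: buyers pay 16.5, sellers receive 7, Q = 67. (Wedge: Pb − Ps = 9.5.)
Burden on buyers: 5.5; on sellers: 4. (They sum to 9.5.)

Buyers bear 5.5 per pound; sellers bear 4 per pound.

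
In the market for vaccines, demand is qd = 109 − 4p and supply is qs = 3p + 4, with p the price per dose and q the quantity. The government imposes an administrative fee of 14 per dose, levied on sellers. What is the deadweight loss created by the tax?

Before the tax: set 109 − 4p = 3p + 4 → p* = 15, q* = 49.
With the tax collected from sellers, supply shifts: qs = 3(p − 14) + 4.
New equilibrium: buyers pay 21, sellers receive 7, q = 25. (Wedge: pb − ps = 14.)
Quantity falls by |ΔQ| = |49 − 25| = 24.
DWL = ½ · t · |ΔQ| = ½ · 14 · 24 = 168.

Deadweight loss = 168.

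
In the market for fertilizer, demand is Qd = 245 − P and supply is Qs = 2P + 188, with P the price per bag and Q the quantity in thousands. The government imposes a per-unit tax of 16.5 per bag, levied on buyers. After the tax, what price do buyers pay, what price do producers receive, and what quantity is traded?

Buyers pay 30; producers receive 13.5; quantity = 215.

Before the tax: set 245 − P = 2P + 188 → P* = 19, Q* = 226.
With the tax collected from buyers, demand (in seller-price terms) shifts: Qd = 245 − (P + 16.5).
New equilibrium: buyers pay 30, producers receive 13.5, Q = 215. (Wedge: Pb − Ps = 16.5.)
The less price-elastic side of the market bears the larger share of a per-unit tax.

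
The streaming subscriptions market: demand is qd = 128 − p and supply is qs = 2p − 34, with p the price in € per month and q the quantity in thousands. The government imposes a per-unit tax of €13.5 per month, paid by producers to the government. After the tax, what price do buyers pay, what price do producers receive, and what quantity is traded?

Before the tax: set 128 − p = 2p − 34 → p* = €54, q* = 74.
With the tax collected from producers, supply shifts: qs = 2(p − 13.5) − 34.
New equilibrium: buyers pay €63, producers receive €49.5, q = 65. (Wedge: pb − ps = 13.5.)
The less price-elastic side of the market bears the larger share of a per-unit tax.

Buyers pay €63; producers receive €49.5; quantity = 65.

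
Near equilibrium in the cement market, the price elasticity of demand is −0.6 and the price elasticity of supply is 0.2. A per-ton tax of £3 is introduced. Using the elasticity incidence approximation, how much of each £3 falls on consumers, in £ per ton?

Consumers bear ≈ £0.75 per ton.

Incidence ratio: consumers' share ≈ εs / (εs + |εd|) = 0.2 / (0.2 + 0.6) = 0.25.
So consumers bear ≈ 0.25 × £3 = £0.75; sellers bear £2.25.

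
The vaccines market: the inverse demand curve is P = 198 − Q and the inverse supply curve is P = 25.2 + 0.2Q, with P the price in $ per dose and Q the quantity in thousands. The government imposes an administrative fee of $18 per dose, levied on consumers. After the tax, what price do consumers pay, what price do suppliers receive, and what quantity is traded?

Consumers pay $69; suppliers receive $51; quantity = 129.

Inverting to Q(P) form: Qd = 198 − P; Qs = 5P − 126.
Without the tax, 198 − P = 5P − 126 gives 6P = 324, so P* = $54 and Q* = 144.
With the tax collected from consumers, demand (in seller-price terms) shifts: Qd = 198 − (P + 18).
Solving gives Q = 129 with consumers paying $69 and suppliers receiving $51 (the $18 wedge).
The less price-elastic side of the market bears the larger share of a per-unit tax.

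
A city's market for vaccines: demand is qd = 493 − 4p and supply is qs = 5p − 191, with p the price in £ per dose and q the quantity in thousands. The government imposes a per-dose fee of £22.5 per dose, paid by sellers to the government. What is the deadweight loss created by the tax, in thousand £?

Before the tax: set 493 − 4p = 5p − 191 → p* = £76, q* = 189.
With the tax collected from sellers, supply shifts: qs = 5(p − 22.5) − 191.
Solving gives q = 139 with buyers paying £88.5 and sellers receiving £66 (the £22.5 wedge).
Quantity falls by |ΔQ| = |189 − 139| = 50.
DWL = ½ · t · |ΔQ| = ½ · 22.5 · 50 = £562.5.

Deadweight loss = £562.5 thousand.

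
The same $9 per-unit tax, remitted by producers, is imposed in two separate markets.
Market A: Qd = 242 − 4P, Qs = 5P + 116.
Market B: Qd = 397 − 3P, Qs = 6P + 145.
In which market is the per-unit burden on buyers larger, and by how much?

Market A: pre-tax P* = $14, Q* = 186; post-tax Q = 166; per-unit burden on buyers = $5.
Market B: pre-tax P* = $28, Q* = 313; post-tax Q = 295; per-unit burden on buyers = $6.
Difference: $5 vs $6 → market B is larger by $1.

Market B, by $1.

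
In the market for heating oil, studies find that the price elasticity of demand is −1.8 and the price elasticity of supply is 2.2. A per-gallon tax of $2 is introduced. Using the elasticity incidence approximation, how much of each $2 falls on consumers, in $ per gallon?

Consumers bear ≈ $1.1 per gallon.

Incidence ratio: consumers' share ≈ εs / (εs + |εd|) = 2.2 / (2.2 + 1.8) = 0.55.
So consumers bear ≈ 0.55 × $2 = $1.1; producers bear $0.9.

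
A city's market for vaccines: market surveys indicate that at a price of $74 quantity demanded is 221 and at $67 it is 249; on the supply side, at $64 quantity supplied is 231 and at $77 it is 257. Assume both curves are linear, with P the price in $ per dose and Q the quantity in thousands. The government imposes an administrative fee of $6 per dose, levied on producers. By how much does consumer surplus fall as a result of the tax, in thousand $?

Demand slope: (249 − 221)/(67 − 74) = -4, so Qd = 517 − 4P.
Supply slope: (257 − 231)/(77 − 64) = 2, so Qs = 2P + 103.
Without the tax, 517 − 4P = 2P + 103 gives 6P = 414, so P* = $69 and Q* = 241.
With the tax collected from producers, supply shifts: Qs = 2(P − 6) + 103.
New equilibrium: consumers pay $71, producers receive $65, Q = 233. (Wedge: Pb − Ps = 6.)
ΔCS is the trapezoid between Q = 233 and Q = 241 of height $2: ½ · (241 + 233) · 2 = $474.

Consumer surplus falls by $474 thousand.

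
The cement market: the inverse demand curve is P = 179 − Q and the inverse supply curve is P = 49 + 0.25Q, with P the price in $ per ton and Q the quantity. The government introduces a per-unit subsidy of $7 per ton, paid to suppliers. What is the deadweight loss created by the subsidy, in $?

Rewrite in direct form: Qd = 179 − P and Qs = 4P − 196.
Without the subsidy, 179 − P = 4P − 196 gives 5P = 375, so P* = $75 and Q* = 104.
With a per-unit subsidy paid to suppliers, each receives P + 7 per unit sold, so supply becomes Qs = 4(P + 7) − 196.
Solving gives Q = 109.6 with consumers paying $69.4 and suppliers receiving $76.4 (the $7 wedge).
Quantity rises by |ΔQ| = |104 − 109.6| = 5.6.
DWL = ½ · t · |ΔQ| = ½ · 7 · 5.6 = $19.6.

Deadweight loss = $19.6.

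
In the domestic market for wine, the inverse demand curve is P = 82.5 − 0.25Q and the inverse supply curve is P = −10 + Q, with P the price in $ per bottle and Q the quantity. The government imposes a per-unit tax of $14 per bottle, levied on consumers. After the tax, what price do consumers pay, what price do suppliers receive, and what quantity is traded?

Consumers pay $66.8; suppliers receive $52.8; quantity = 62.8.

Inverting to Q(P) form: Qd = 330 − 4P; Qs = P + 10.
Before the tax: set 330 − 4P = P + 10 → P* = $64, Q* = 74.
With the tax collected from consumers, demand (in seller-price terms) shifts: Qd = 330 − 4(P + 14).
New equilibrium: consumers pay $66.8, suppliers receive $52.8, Q = 62.8. (Wedge: Pb − Ps = 14.)
The less price-elastic side of the market bears the larger share of a per-unit tax.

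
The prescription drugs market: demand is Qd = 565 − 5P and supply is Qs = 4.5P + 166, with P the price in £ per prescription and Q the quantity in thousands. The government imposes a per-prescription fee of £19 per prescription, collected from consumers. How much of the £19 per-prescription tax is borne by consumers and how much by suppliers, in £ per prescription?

Consumers bear £9 per prescription; suppliers bear £10 per prescription.

Before the tax: set 565 − 5P = 4.5P + 166 → P* = £42, Q* = 355.
With the tax collected from consumers, demand (in seller-price terms) shifts: Qd = 565 − 5(P + 19).
Solving gives Q = 310 with consumers paying £51 and suppliers receiving £32 (the £19 wedge).
Burden on consumers: £9; on suppliers: £10. (They sum to £19.)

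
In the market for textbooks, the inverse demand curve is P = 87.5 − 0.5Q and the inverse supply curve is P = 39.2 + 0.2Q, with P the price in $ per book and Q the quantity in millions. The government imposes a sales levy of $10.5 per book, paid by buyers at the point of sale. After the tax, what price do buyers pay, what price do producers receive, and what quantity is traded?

Inverting to Q(P) form: Qd = 175 − 2P; Qs = 5P − 196.
Before the tax: set 175 − 2P = 5P − 196 → P* = $53, Q* = 69.
With the tax collected from buyers, demand (in seller-price terms) shifts: Qd = 175 − 2(P + 10.5).
New equilibrium: buyers pay $60.5, producers receive $50, Q = 54. (Wedge: Pb − Ps = 10.5.)

Buyers pay $60.5; producers receive $50; quantity = 54.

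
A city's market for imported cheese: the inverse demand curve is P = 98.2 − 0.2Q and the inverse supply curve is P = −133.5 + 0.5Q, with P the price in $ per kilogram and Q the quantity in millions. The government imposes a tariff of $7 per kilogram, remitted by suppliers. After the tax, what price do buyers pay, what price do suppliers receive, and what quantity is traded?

Inverting to Q(P) form: Qd = 491 − 5P; Qs = 2P + 267.
Before the tax: set 491 − 5P = 2P + 267 → P* = $32, Q* = 331.
With the tax collected from suppliers, supply shifts: Qs = 2(P − 7) + 267.
Solving gives Q = 321 with buyers paying $34 and suppliers receiving $27 (the $7 wedge).

Buyers pay $34; suppliers receive $27; quantity = 321.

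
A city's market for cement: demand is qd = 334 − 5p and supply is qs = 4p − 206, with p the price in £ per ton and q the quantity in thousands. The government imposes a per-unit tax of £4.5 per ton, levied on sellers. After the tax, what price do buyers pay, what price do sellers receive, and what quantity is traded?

Buyers pay £62; sellers receive £57.5; quantity = 24.

Without the tax, 334 − 5p = 4p − 206 gives 9p = 540, so p* = £60 and q* = 34.
With the tax collected from sellers, supply shifts: qs = 4(p − 4.5) − 206.
Solving gives q = 24 with buyers paying £62 and sellers receiving £57.5 (the £4.5 wedge).
The less price-elastic side of the market bears the larger share of a per-unit tax.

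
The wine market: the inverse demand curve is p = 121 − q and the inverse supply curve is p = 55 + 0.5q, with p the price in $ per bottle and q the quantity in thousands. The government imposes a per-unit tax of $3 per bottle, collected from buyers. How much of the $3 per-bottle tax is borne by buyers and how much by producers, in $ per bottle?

Inverting to q(p) form: qd = 121 − p; qs = 2p − 110.
Before the tax: set 121 − p = 2p − 110 → p* = $77, q* = 44.
With the tax collected from buyers, demand (in seller-price terms) shifts: qd = 121 − (p + 3).
New equilibrium: buyers pay $79, producers receive $76, q = 42. (Wedge: pb − ps = 3.)
Burden on buyers: $2; on producers: $1. (They sum to $3.)
The less price-elastic side of the market bears the larger share of a per-unit tax.

Buyers bear $2 per bottle; producers bear $1 per bottle.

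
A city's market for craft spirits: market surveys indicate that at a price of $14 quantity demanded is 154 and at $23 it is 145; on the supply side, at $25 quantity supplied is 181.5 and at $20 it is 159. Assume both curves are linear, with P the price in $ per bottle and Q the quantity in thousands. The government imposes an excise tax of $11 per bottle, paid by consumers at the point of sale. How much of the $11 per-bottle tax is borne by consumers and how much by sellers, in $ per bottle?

Consumers bear $9 per bottle; sellers bear $2 per bottle.

Demand slope: (145 − 154)/(23 − 14) = -1, so Qd = 168 − P.
Supply slope: (159 − 181.5)/(20 − 25) = 4.5, so Qs = 4.5P + 69.
Before the tax: set 168 − P = 4.5P + 69 → P* = $18, Q* = 150.
With the tax collected from consumers, demand (in seller-price terms) shifts: Qd = 168 − (P + 11).
New equilibrium: consumers pay $27, sellers receive $16, Q = 141. (Wedge: Pb − Ps = 11.)
Burden on consumers: $9; on sellers: $2. (They sum to $11.)
The less price-elastic side of the market bears the larger share of a per-unit tax.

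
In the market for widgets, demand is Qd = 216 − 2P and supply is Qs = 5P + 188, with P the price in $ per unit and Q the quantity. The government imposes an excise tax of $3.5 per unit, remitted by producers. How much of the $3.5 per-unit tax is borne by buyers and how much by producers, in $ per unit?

Buyers bear $2.5 per unit; producers bear $1 per unit.

Before the tax: set 216 − 2P = 5P + 188 → P* = $4, Q* = 208.
With the tax collected from producers, supply shifts: Qs = 5(P − 3.5) + 188.
New equilibrium: buyers pay $6.5, producers receive $3, Q = 203. (Wedge: Pb − Ps = 3.5.)
Burden on buyers: $2.5; on producers: $1. (They sum to $3.5.)
The less price-elastic side of the market bears the larger share of a per-unit tax.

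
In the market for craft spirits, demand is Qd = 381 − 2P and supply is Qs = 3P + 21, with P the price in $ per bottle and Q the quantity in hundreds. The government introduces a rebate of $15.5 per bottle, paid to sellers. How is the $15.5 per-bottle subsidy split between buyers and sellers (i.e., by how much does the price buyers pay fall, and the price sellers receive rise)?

Without the subsidy, 381 − 2P = 3P + 21 gives 5P = 360, so P* = $72 and Q* = 237.
With a per-unit subsidy paid to sellers, each receives P + 15.5 per unit sold, so supply becomes Qs = 3(P + 15.5) + 21.
New equilibrium: buyers pay $62.7, sellers receive $78.2, Q = 255.6. (Wedge: Pb − Ps = −15.5.)
Gain to buyers: $9.3; to sellers: $6.2. (They sum to $15.5.)

Buyers gain $9.3 per bottle; sellers gain $6.2 per bottle.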